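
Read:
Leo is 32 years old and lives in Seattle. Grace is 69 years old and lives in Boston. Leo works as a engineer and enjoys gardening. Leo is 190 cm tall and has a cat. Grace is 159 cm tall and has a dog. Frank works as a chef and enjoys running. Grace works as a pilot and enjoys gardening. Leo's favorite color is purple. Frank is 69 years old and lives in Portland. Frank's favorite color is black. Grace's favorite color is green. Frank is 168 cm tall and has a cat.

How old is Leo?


Leo is 32 years old

32


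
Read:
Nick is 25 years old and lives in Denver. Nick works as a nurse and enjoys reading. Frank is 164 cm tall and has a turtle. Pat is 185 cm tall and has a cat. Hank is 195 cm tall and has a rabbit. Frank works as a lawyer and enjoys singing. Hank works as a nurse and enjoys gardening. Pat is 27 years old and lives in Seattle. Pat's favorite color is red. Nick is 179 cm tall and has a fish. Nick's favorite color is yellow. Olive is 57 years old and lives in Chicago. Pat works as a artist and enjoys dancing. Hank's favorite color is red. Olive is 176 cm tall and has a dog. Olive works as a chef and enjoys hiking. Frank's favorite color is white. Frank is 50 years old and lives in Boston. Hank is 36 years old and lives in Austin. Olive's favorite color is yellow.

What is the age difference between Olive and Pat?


|57 - 27| = 30

30


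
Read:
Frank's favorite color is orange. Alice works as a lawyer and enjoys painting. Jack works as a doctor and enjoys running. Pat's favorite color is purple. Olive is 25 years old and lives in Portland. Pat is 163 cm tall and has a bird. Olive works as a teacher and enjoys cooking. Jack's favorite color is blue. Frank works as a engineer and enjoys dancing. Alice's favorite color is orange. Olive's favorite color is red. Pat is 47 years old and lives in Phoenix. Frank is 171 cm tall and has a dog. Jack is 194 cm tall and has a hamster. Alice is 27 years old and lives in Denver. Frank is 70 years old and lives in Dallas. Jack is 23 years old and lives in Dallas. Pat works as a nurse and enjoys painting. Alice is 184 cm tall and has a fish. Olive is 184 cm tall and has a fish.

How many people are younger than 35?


Filter: 3

3


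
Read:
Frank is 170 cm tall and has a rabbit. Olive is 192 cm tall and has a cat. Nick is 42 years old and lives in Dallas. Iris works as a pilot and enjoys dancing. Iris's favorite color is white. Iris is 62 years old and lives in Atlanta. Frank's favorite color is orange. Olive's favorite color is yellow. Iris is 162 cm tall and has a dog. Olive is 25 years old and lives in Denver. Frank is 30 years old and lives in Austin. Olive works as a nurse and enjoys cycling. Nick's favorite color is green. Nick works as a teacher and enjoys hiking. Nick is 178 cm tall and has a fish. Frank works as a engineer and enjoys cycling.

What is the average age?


Sum=159, n=4, avg=39.75

39.75


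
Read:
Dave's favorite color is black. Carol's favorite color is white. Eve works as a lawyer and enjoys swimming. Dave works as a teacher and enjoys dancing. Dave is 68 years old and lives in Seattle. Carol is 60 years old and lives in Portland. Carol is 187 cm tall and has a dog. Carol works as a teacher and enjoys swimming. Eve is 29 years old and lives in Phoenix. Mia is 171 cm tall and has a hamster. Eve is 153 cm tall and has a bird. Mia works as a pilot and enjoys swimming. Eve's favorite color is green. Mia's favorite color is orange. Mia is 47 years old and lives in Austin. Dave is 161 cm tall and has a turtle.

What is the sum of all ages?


60+29+68+47 = 204

204


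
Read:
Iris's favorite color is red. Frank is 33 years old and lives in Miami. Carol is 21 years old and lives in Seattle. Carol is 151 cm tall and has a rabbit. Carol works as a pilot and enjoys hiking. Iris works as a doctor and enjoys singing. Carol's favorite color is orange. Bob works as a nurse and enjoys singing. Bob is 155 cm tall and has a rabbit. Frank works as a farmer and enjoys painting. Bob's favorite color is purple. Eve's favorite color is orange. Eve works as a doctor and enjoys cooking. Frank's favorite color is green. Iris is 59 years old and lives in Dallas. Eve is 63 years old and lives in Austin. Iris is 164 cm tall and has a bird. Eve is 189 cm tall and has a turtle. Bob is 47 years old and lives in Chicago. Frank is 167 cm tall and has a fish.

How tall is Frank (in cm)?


Frank is 167 cm tall

167


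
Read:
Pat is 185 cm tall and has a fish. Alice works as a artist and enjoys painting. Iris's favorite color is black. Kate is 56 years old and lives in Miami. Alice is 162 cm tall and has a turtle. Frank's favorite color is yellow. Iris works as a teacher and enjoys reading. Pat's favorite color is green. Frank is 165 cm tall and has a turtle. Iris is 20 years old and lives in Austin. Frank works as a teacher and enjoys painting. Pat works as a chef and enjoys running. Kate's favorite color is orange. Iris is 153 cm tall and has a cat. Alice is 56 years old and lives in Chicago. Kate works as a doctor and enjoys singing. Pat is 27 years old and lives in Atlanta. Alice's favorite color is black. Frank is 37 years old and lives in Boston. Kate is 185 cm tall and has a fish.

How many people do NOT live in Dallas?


Not in Dallas: 5

5


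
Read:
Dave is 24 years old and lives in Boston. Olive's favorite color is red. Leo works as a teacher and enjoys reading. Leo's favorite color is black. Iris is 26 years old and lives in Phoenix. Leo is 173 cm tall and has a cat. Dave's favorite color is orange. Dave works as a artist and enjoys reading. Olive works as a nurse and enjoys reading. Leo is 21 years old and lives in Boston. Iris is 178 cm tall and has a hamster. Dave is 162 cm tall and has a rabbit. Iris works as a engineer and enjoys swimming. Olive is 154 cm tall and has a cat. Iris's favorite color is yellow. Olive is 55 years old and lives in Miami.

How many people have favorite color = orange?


Count: 1

1


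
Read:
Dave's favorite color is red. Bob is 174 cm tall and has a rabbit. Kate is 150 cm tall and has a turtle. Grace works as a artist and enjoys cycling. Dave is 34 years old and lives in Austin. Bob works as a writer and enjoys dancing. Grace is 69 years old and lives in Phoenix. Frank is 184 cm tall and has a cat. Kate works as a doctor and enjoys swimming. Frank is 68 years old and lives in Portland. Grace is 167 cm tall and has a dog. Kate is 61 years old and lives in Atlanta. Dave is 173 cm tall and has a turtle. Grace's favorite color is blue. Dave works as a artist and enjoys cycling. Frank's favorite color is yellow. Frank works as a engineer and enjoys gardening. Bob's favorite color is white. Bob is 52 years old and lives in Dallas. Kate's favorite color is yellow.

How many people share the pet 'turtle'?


Count: 2

2


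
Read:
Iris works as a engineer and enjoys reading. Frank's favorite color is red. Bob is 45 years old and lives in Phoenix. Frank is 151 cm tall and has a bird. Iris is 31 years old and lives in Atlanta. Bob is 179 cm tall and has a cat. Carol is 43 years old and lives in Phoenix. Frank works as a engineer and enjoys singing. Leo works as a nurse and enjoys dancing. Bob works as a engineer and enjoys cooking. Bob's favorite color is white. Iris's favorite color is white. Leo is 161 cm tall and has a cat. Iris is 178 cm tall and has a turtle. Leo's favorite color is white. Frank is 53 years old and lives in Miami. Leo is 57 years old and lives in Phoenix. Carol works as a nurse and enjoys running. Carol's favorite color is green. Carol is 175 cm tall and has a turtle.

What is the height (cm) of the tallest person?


Tallest: Bob at 179 cm

179


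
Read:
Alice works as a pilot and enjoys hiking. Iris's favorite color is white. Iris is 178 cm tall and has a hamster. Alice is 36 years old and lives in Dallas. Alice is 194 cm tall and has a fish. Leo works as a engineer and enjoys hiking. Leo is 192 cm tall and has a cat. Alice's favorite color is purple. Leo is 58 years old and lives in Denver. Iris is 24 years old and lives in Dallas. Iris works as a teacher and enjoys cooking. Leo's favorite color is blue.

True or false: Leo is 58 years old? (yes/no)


Leo is actually 58. yes

yes


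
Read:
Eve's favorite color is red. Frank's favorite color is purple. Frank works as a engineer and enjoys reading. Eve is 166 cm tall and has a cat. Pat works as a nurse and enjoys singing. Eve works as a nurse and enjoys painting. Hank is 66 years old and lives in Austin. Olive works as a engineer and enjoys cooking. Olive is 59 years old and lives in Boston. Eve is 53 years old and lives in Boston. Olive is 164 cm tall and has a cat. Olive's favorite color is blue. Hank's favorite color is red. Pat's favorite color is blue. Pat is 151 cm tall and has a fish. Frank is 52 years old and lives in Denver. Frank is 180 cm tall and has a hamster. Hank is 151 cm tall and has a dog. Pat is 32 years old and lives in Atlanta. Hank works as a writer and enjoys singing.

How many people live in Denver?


Count in Denver: 1

1


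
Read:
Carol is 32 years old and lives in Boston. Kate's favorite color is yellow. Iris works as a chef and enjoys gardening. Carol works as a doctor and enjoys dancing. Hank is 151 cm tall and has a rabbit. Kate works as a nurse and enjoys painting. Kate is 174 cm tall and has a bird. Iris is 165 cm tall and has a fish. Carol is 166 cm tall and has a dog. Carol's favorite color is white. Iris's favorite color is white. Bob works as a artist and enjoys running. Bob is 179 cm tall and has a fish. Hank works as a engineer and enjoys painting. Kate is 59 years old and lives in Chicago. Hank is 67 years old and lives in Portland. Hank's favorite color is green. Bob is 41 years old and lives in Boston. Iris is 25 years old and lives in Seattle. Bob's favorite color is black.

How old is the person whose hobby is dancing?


Person with hobby=dancing is Carol, age 32

32


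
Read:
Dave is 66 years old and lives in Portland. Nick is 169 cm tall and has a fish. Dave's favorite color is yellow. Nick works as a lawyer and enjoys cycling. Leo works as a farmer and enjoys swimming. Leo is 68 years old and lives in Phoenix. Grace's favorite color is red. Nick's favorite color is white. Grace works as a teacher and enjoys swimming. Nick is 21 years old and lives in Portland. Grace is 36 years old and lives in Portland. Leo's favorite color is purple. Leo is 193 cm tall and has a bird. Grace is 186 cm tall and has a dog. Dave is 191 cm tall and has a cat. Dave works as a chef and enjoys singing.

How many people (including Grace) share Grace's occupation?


Grace is a teacher. Count = 1

1


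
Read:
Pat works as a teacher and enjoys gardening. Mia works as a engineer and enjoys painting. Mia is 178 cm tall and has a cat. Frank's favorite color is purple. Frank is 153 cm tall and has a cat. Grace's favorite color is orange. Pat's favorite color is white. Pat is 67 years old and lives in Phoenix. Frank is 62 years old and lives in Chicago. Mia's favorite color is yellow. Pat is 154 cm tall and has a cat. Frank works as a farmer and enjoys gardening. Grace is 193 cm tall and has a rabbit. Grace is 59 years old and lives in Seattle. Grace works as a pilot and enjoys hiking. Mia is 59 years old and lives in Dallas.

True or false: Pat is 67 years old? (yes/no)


Pat is actually 67. yes

yes


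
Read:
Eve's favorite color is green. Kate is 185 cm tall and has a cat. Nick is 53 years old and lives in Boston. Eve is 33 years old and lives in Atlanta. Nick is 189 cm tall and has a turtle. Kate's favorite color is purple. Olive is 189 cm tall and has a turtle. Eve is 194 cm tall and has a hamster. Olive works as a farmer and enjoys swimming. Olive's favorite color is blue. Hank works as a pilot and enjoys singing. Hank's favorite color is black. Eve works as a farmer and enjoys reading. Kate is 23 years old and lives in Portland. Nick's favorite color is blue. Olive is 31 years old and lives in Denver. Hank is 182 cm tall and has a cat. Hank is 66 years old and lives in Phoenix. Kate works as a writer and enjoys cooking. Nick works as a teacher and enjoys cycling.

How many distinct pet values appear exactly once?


Unique pet values: 1

1


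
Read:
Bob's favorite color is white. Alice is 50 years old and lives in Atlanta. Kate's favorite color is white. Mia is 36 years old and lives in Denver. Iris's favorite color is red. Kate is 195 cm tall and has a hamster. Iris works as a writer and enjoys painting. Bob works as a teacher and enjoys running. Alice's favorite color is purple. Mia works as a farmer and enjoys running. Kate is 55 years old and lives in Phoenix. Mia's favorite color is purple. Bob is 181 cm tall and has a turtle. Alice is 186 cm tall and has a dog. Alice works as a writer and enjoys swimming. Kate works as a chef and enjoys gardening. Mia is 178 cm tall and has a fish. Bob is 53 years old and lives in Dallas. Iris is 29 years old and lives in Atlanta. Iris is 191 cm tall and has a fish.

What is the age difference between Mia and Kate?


|36 - 55| = 19

19


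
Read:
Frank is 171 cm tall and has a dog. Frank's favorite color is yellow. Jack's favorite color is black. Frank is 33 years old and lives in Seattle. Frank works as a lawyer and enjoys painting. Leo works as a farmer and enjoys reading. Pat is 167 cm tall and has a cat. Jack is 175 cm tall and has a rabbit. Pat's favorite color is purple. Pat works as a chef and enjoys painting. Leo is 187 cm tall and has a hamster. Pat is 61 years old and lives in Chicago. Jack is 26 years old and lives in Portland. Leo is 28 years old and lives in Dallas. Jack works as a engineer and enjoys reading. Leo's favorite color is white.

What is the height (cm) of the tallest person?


Tallest: Leo at 187 cm

187


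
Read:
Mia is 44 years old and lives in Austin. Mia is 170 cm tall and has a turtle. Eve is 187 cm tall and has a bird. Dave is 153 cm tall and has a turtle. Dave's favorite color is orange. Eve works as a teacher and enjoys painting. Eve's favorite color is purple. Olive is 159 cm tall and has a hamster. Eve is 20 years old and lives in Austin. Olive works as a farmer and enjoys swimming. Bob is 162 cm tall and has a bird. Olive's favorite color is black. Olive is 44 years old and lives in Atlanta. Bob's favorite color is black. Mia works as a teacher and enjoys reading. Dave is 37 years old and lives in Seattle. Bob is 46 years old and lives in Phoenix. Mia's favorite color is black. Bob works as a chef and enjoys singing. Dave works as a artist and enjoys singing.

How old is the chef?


The chef is Bob, age 46

46


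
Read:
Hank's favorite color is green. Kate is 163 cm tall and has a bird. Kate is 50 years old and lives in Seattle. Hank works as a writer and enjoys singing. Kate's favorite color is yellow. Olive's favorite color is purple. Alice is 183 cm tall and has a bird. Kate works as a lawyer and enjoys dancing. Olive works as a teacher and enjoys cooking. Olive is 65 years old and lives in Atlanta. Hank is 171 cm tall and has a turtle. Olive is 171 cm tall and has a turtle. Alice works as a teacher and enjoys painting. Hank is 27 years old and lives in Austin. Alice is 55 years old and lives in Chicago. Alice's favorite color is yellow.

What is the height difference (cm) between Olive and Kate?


|171 - 163| = 8

8


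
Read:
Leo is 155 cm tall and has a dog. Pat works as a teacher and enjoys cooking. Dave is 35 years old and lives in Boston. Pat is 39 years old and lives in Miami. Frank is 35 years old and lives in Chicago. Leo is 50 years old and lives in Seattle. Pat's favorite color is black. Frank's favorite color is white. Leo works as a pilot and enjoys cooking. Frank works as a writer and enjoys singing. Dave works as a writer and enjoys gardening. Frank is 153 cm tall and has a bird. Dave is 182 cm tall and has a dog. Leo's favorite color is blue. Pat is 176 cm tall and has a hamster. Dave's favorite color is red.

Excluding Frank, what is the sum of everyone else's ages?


Sum (excluding Frank): 124

124


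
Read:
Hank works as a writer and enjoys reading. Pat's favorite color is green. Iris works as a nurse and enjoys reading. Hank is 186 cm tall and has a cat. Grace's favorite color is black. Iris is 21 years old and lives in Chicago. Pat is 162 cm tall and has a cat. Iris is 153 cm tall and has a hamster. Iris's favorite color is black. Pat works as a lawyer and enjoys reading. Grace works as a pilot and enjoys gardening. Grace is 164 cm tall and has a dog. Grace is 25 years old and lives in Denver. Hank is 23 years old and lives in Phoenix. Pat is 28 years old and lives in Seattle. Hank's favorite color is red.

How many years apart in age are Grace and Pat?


25 vs 28, diff = 3

3


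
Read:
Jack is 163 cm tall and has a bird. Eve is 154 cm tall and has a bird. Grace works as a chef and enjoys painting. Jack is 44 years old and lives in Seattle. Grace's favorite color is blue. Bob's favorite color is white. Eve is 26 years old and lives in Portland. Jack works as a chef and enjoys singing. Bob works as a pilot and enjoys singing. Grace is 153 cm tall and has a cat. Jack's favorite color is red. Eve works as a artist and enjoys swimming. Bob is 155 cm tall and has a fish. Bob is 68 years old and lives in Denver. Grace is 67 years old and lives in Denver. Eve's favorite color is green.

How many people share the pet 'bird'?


Count: 2

2


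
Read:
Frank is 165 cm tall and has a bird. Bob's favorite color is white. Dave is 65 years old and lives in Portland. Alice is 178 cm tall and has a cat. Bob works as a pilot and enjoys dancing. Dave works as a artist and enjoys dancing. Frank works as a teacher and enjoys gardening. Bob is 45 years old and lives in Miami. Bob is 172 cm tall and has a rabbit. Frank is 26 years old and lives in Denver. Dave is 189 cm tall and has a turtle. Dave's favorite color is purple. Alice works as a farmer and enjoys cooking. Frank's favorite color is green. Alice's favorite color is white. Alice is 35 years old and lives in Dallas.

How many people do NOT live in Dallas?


Not in Dallas: 3

3


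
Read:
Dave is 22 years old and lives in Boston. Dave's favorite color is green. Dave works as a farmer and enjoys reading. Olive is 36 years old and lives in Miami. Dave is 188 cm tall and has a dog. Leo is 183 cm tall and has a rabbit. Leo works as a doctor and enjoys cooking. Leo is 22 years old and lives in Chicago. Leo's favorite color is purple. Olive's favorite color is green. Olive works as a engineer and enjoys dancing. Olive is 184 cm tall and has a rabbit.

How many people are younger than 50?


Filter: 3

3


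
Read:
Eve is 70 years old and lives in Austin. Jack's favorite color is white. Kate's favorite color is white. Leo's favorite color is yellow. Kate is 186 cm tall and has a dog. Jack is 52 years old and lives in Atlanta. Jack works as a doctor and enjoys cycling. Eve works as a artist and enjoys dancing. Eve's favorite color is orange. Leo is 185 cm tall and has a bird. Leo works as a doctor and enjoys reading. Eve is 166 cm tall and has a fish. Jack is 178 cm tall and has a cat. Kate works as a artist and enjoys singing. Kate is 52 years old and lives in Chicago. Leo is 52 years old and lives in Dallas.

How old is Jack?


Jack is 52 years old

52


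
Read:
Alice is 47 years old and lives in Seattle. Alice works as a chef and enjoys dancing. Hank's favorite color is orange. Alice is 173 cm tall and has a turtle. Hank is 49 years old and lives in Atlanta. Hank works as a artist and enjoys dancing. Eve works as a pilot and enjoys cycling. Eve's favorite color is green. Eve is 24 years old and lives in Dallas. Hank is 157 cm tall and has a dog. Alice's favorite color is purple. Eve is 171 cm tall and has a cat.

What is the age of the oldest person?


Oldest: Hank at 49

49


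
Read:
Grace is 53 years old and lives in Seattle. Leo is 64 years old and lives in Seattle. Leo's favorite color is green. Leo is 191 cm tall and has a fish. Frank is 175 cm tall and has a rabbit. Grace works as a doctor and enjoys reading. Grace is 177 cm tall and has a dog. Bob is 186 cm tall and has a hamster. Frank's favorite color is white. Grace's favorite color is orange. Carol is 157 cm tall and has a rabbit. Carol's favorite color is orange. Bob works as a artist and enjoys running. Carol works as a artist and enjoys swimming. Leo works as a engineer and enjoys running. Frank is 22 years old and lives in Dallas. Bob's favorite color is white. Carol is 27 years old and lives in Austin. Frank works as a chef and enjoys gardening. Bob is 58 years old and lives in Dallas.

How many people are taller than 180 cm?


Taller than 180: 2

2


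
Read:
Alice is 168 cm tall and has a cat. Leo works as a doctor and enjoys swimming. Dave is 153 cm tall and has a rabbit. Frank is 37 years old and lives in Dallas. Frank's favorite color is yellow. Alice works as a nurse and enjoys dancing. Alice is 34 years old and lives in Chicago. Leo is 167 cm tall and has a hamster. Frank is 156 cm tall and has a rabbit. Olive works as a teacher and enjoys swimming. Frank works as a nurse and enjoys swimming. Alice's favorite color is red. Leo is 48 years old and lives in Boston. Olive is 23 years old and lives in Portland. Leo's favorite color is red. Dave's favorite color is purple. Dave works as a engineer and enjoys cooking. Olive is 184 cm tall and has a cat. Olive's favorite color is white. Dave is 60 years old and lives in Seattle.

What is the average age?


Sum=202, n=5, avg=40.4

40.4


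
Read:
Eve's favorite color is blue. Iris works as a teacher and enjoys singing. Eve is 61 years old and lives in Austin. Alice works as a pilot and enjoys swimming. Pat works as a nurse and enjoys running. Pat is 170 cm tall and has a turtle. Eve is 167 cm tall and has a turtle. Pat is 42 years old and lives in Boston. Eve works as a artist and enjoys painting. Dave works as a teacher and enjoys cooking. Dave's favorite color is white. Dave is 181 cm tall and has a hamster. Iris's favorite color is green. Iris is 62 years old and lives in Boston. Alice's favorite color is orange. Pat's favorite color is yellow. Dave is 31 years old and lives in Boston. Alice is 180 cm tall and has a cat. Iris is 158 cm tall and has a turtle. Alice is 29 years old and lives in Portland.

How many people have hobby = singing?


Count: 1

1


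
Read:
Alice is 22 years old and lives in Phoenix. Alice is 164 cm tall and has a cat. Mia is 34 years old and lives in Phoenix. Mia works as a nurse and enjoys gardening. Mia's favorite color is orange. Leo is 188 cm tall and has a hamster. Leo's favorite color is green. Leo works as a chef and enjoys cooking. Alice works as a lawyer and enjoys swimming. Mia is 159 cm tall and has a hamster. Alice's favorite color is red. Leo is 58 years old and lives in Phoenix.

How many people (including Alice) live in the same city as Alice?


Alice lives in Phoenix. Count = 3

3


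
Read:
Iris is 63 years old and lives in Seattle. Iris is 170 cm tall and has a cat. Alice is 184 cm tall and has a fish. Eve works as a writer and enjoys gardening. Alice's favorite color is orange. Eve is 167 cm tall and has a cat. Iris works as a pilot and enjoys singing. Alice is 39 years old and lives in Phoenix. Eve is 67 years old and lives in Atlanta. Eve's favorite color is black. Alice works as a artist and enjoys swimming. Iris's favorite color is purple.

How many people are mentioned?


People: Eve, Alice, Iris. Count = 3

3


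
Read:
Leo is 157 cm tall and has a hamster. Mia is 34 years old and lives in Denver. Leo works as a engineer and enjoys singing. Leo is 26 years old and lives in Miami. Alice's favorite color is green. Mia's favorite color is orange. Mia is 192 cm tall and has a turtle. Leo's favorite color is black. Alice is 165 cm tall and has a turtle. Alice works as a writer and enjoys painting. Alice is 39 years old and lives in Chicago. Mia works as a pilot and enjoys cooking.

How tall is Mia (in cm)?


Mia is 192 cm tall

192


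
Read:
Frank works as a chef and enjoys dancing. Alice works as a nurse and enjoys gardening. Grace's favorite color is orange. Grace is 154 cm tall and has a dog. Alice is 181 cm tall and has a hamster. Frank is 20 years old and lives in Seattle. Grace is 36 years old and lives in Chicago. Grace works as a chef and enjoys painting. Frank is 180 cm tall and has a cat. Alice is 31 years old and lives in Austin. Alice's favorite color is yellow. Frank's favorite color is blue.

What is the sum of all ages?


20+31+36 = 87

87


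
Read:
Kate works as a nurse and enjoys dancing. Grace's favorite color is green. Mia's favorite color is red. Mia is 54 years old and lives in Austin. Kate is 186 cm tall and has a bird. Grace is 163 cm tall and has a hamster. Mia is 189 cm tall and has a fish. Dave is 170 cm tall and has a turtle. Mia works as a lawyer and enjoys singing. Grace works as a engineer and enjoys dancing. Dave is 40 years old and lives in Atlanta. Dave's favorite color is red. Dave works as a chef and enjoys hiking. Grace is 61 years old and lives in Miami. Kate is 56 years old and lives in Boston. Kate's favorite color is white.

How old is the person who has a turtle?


Person with turtle is Dave, age 40

40


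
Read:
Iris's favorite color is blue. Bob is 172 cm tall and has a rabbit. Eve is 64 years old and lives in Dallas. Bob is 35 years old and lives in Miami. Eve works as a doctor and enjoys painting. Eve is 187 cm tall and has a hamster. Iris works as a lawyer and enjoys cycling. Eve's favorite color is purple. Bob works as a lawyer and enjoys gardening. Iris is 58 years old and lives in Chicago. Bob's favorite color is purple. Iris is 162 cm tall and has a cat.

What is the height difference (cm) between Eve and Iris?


|187 - 162| = 25

25


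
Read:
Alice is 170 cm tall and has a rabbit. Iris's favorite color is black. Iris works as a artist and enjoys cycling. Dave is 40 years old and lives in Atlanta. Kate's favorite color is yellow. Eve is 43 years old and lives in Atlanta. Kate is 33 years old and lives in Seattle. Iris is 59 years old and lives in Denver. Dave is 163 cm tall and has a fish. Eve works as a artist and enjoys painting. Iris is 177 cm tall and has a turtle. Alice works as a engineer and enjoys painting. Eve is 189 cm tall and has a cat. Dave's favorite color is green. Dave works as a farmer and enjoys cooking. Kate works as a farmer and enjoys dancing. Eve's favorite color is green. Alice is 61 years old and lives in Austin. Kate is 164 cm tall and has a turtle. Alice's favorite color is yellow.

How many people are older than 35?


Filter: 4

4


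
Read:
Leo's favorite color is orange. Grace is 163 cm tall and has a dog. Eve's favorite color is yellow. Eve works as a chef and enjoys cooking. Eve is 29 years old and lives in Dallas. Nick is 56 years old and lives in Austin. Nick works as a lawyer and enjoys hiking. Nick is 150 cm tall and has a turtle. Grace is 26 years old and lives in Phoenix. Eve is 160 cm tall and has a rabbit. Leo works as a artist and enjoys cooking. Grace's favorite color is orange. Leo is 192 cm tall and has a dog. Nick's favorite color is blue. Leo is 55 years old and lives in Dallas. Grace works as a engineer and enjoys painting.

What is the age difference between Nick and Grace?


|56 - 26| = 30

30


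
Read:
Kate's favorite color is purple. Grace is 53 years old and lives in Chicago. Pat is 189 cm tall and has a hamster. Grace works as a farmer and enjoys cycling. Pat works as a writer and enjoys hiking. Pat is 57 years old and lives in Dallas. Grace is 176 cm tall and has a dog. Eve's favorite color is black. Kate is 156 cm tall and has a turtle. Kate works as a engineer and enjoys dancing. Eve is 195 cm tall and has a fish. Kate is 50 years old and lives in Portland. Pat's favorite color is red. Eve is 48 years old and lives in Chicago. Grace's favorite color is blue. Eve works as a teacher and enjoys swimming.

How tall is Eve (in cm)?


Eve is 195 cm tall

195


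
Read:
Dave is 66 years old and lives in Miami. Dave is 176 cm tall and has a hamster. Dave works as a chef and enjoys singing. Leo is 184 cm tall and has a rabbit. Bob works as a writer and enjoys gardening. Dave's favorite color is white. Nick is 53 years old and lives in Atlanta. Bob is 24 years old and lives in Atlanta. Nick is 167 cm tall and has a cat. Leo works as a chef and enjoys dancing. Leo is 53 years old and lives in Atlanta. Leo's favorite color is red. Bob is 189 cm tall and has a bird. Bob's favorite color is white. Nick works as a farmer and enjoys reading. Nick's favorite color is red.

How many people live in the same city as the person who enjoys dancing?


Person with hobby dancing is Leo, city Atlanta. Count = 3

3


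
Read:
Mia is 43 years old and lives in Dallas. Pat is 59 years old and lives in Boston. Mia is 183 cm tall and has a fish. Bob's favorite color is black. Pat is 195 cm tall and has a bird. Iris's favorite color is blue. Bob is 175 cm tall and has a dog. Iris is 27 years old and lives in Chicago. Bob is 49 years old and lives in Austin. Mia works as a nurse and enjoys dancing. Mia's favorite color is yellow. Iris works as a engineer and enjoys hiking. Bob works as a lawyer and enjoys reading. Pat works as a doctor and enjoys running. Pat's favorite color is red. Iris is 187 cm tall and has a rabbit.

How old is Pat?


Pat is 59 years old

59


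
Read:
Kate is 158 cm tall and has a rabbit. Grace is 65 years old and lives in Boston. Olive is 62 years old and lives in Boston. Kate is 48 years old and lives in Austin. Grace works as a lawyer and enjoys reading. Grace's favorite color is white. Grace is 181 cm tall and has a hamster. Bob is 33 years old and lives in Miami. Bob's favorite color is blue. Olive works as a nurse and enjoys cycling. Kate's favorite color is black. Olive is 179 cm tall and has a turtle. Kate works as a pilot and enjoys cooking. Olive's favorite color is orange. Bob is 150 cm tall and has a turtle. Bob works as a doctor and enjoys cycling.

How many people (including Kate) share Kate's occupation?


Kate is a pilot. Count = 1

1


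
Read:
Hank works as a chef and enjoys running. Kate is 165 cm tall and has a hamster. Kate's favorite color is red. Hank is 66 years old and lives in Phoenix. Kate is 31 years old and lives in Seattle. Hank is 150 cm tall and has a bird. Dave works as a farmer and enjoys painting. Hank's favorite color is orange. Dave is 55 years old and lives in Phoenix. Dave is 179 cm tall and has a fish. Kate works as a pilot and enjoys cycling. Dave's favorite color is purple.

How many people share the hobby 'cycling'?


Count: 1

1


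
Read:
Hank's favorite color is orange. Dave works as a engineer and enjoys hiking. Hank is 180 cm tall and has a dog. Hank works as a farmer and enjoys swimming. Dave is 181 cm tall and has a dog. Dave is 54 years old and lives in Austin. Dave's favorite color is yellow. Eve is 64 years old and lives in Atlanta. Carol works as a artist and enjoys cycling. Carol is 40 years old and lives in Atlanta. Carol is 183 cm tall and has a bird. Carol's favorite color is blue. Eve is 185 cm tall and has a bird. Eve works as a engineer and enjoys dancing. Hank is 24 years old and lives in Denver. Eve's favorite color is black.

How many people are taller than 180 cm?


Taller than 180: 3

3


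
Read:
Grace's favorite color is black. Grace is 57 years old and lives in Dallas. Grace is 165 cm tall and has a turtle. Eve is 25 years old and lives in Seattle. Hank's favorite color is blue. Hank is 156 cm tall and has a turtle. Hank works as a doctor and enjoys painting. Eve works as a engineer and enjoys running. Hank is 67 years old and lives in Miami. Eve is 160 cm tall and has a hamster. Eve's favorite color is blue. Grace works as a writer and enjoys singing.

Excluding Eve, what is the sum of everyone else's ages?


Sum (excluding Eve): 124

124


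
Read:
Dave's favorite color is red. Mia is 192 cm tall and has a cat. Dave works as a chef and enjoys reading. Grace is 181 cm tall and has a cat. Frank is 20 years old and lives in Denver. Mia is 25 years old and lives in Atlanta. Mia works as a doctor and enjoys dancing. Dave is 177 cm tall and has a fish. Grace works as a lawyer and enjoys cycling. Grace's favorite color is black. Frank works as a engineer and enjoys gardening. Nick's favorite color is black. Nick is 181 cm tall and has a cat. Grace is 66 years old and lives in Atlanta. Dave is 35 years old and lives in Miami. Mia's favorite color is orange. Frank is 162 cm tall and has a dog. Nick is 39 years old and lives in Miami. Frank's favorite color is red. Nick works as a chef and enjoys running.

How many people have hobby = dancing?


Count: 1

1


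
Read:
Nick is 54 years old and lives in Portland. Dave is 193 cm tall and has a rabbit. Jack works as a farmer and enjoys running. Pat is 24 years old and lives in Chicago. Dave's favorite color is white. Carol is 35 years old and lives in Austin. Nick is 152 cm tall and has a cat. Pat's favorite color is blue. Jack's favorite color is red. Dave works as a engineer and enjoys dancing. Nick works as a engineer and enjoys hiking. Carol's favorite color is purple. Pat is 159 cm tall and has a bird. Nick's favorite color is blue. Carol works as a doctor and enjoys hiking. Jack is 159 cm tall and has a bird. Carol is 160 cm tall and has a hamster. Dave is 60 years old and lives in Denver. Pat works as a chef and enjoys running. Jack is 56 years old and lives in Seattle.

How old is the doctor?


The doctor is Carol, age 35

35


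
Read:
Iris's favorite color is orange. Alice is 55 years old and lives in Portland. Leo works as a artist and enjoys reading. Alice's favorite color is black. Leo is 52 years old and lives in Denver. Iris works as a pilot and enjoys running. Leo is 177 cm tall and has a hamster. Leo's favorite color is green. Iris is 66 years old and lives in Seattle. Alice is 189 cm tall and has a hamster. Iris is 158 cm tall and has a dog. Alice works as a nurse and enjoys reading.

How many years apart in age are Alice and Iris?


55 vs 66, diff = 11

11


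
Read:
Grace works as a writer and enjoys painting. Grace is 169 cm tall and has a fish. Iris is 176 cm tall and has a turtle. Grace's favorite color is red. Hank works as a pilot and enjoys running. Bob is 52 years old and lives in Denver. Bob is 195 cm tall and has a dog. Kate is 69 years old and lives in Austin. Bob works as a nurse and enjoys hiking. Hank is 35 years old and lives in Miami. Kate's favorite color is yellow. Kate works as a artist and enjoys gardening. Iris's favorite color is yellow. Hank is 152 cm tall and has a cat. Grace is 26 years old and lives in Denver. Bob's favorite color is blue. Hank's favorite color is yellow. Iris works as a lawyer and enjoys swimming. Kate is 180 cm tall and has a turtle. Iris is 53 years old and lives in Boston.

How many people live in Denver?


Count in Denver: 2

2


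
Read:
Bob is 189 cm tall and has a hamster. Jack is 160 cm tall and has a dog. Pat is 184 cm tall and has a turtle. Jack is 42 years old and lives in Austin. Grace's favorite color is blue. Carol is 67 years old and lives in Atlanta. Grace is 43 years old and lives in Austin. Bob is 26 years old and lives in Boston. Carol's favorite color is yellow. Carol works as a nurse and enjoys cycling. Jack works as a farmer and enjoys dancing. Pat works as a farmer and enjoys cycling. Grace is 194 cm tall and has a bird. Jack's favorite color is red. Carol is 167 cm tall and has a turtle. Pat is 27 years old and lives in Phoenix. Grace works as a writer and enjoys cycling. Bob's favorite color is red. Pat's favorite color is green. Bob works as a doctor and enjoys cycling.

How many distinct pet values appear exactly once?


Unique pet values: 3

3


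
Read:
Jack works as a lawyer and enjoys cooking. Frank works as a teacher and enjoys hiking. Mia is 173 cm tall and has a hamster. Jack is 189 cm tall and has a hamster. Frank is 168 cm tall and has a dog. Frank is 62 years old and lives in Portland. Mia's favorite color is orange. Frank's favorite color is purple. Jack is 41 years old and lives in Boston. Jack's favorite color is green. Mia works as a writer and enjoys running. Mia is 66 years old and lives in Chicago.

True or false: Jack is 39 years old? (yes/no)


Jack is actually 41. no

no


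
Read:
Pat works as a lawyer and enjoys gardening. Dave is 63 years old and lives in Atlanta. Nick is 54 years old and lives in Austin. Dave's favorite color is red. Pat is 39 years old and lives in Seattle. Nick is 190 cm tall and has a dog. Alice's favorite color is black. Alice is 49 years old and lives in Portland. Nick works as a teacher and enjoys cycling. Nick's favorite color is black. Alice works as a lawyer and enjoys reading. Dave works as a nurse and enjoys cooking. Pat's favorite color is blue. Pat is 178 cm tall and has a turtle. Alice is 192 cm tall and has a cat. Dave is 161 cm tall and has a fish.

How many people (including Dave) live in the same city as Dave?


Dave lives in Atlanta. Count = 1

1


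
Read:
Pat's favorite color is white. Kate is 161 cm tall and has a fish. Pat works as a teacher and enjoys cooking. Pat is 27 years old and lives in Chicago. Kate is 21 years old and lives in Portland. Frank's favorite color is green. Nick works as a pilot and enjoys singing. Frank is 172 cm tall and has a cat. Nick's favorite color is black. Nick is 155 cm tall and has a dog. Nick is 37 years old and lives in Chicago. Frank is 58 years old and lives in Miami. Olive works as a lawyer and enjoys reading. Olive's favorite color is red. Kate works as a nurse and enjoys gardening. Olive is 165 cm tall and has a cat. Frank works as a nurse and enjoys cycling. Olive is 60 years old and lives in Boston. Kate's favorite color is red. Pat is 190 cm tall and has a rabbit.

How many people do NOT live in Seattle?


Not in Seattle: 5

5


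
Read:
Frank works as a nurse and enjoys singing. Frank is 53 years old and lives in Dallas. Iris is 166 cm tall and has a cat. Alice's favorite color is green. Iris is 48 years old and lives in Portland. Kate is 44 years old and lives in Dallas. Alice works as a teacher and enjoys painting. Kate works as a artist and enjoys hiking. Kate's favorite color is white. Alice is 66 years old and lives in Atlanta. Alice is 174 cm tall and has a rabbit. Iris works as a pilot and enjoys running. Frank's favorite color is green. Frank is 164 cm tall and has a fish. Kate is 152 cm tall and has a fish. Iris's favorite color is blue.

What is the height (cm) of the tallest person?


Tallest: Alice at 174 cm

174


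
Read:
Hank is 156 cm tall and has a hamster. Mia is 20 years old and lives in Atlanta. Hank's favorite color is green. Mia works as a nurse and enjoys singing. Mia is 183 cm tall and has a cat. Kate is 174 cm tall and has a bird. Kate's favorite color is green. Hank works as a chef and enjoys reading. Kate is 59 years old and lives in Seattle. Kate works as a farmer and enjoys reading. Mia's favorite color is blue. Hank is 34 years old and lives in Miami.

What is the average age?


Sum=113, n=3, avg=37.67

37.67


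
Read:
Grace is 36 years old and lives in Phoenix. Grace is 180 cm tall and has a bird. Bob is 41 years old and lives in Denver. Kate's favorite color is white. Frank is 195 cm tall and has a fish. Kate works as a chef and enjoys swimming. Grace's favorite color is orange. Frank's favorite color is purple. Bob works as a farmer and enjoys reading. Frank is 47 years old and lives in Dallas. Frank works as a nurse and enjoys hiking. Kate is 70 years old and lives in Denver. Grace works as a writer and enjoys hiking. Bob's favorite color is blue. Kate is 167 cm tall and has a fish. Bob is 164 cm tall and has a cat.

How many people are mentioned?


People: Frank, Grace, Bob, Kate. Count = 4

4


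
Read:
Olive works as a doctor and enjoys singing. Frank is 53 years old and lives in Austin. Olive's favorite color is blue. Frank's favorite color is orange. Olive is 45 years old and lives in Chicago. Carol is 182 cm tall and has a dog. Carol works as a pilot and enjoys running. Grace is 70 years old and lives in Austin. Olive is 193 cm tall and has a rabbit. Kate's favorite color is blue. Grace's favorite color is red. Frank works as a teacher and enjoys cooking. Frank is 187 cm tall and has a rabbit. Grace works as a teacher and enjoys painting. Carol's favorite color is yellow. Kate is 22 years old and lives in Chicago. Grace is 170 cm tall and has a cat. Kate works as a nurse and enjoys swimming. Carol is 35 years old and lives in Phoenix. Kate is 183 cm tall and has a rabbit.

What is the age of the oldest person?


Oldest: Grace at 70

70
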